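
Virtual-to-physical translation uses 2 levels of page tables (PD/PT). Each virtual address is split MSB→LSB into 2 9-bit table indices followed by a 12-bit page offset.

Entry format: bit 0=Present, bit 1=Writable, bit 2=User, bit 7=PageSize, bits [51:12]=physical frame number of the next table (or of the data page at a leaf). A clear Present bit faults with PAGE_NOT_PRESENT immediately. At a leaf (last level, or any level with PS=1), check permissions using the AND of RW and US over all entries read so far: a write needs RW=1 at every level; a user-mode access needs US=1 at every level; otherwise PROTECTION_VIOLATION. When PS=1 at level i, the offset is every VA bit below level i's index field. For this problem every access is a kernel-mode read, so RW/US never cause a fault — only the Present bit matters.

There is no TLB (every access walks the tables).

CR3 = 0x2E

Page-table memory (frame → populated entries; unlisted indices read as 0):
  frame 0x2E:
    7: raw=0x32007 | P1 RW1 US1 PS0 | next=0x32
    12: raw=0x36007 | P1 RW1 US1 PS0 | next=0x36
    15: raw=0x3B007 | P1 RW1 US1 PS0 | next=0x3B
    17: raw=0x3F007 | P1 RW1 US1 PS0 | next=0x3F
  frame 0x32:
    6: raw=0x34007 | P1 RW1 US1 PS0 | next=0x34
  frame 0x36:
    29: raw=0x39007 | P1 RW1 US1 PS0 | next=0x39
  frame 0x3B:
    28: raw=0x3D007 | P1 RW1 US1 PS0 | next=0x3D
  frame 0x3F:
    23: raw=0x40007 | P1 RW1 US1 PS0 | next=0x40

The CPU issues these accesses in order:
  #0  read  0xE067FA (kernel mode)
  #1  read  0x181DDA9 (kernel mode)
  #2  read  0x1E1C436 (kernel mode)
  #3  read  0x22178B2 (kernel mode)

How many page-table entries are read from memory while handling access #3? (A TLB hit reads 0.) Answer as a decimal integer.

Walk each access:
#0 VA=0xE067FA (r,kernel):
  [0] read 0x2E idx=7: raw=0x32007 flags P=1 W=1 U=1 S=0
  [1] read 0x32 idx=6: raw=0x34007 flags P=1 W=1 U=1 S=0
  → PA=0x347FA  (2 entries read)
#1 VA=0x181DDA9 (r,kernel):
  [0] read 0x2E idx=12: raw=0x36007 flags P=1 W=1 U=1 S=0
  [1] read 0x36 idx=29: raw=0x39007 flags P=1 W=1 U=1 S=0
  → PA=0x39DA9  (2 entries read)
#2 VA=0x1E1C436 (r,kernel):
  [0] read 0x2E idx=15: raw=0x3B007 flags P=1 W=1 U=1 S=0
  [1] read 0x3B idx=28: raw=0x3D007 flags P=1 W=1 U=1 S=0
  → PA=0x3D436  (2 entries read)
#3 VA=0x22178B2 (r,kernel):
  [0] read 0x2E idx=17: raw=0x3F007 flags P=1 W=1 U=1 S=0
  [1] read 0x3F idx=23: raw=0x40007 flags P=1 W=1 U=1 S=0
  → PA=0x408B2  (2 entries read)

Entries read for #3: 2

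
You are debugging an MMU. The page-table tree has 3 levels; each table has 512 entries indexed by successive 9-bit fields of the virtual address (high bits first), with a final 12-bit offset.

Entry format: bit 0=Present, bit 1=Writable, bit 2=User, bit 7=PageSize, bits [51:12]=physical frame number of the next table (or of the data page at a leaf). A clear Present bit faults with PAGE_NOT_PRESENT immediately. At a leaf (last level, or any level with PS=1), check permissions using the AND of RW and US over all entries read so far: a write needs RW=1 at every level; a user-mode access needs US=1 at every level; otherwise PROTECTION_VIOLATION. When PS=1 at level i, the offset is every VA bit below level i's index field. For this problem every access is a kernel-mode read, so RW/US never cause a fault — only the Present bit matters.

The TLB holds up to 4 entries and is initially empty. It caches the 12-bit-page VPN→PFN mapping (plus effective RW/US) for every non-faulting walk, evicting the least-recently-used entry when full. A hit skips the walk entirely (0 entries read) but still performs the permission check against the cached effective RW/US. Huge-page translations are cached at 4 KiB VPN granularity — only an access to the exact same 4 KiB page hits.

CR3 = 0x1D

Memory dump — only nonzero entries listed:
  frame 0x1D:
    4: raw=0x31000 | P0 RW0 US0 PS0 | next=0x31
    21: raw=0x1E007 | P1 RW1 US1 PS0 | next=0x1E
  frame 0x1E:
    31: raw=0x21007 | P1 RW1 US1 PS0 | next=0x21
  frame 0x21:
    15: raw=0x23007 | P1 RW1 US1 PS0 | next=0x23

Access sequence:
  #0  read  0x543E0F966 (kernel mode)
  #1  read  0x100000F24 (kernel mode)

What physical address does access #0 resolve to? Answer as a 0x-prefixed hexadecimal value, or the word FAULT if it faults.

Trace:
#0 VA=0x543E0F966 (r,kernel):
  L0 @0x1D[21] → 0x1E007  P=1,RW=1,US=1,PS=0
  L1 @0x1E[31] → 0x21007  P=1,RW=1,US=1,PS=0
  L2 @0x21[15] → 0x23007  P=1,RW=1,US=1,PS=0
  ✓ 0x23966  — 3 lookups
#1 VA=0x100000F24 (r,kernel):
  L0 @0x1D[4] → 0x31000  P=0,RW=0,US=0,PS=0
  ✗ PAGE_NOT_PRESENT  [1 reads]

Access #0 PA: 0x23966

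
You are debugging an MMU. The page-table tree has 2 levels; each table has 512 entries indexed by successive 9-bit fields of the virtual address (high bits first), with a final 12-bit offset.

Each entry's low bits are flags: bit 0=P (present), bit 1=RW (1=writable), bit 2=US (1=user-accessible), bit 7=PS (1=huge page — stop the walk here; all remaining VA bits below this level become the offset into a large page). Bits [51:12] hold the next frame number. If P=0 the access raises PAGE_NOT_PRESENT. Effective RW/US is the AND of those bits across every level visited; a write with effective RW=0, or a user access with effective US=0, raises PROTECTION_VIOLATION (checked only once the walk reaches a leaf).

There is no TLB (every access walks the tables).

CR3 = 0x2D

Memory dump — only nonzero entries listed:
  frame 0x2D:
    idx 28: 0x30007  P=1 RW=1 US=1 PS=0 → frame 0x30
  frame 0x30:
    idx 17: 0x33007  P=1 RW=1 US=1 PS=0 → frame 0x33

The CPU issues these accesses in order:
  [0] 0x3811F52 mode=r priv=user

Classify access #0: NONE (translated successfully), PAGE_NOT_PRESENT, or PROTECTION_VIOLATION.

Walk each access:
#0 VA=0x3811F52 (r,user):
  [0] read 0x2D idx=28: raw=0x30007 flags P=1 W=1 U=1 S=0
  [1] read 0x30 idx=17: raw=0x33007 flags P=1 W=1 U=1 S=0
  ⇒ phys 0x33F52  [2 reads]

Access #0 fault: NONE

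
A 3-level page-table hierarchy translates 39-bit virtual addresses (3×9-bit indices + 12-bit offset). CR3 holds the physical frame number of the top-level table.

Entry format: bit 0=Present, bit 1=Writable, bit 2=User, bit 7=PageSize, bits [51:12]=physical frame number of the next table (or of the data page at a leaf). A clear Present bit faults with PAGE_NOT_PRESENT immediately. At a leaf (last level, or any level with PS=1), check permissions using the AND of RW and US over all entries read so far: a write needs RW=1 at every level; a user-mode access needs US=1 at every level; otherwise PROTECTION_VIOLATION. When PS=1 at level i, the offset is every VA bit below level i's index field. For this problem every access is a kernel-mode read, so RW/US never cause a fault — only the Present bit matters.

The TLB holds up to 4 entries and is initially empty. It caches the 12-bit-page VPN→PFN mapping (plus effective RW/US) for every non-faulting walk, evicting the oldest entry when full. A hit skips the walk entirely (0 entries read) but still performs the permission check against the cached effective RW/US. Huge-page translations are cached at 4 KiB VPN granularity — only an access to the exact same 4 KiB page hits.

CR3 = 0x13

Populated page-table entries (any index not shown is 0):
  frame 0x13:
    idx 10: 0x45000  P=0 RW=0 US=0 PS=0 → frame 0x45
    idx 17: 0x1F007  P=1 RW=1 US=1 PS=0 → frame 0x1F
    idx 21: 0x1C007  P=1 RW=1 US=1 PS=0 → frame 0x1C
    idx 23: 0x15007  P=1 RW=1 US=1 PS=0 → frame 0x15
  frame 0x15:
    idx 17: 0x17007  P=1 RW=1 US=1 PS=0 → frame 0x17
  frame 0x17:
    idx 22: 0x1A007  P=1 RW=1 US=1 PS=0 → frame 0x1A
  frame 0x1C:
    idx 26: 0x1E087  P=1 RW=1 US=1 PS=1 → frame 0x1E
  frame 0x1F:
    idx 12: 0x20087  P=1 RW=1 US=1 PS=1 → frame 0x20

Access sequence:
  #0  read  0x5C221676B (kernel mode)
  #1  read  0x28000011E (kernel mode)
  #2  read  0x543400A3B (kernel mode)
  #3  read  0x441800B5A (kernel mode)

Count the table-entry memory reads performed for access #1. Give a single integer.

Per-access translation:
#0 VA=0x5C221676B (r,kernel):
  L0 @0x13[23] → 0x15007  P=1,RW=1,US=1,PS=0
  L1 @0x15[17] → 0x17007  P=1,RW=1,US=1,PS=0
  L2 @0x17[22] → 0x1A007  P=1,RW=1,US=1,PS=0
  → PA=0x1A76B  (3 entries read)
#1 VA=0x28000011E (r,kernel):
  L0 @0x13[10] → 0x45000  P=0,RW=0,US=0,PS=0
  → PAGE_NOT_PRESENT  (1 entries read)
#2 VA=0x543400A3B (r,kernel):
  L0 @0x13[21] → 0x1C007  P=1,RW=1,US=1,PS=0
  L1 @0x1C[26] → 0x1E087  P=1,RW=1,US=1,PS=1
  → PA=0x1EA3B (huge @L1)  (2 entries read)
#3 VA=0x441800B5A (r,kernel):
  L0 @0x13[17] → 0x1F007  P=1,RW=1,US=1,PS=0
  L1 @0x1F[12] → 0x20087  P=1,RW=1,US=1,PS=1
  → PA=0x20B5A (huge @L1)  (2 entries read)

Entries read for #1: 1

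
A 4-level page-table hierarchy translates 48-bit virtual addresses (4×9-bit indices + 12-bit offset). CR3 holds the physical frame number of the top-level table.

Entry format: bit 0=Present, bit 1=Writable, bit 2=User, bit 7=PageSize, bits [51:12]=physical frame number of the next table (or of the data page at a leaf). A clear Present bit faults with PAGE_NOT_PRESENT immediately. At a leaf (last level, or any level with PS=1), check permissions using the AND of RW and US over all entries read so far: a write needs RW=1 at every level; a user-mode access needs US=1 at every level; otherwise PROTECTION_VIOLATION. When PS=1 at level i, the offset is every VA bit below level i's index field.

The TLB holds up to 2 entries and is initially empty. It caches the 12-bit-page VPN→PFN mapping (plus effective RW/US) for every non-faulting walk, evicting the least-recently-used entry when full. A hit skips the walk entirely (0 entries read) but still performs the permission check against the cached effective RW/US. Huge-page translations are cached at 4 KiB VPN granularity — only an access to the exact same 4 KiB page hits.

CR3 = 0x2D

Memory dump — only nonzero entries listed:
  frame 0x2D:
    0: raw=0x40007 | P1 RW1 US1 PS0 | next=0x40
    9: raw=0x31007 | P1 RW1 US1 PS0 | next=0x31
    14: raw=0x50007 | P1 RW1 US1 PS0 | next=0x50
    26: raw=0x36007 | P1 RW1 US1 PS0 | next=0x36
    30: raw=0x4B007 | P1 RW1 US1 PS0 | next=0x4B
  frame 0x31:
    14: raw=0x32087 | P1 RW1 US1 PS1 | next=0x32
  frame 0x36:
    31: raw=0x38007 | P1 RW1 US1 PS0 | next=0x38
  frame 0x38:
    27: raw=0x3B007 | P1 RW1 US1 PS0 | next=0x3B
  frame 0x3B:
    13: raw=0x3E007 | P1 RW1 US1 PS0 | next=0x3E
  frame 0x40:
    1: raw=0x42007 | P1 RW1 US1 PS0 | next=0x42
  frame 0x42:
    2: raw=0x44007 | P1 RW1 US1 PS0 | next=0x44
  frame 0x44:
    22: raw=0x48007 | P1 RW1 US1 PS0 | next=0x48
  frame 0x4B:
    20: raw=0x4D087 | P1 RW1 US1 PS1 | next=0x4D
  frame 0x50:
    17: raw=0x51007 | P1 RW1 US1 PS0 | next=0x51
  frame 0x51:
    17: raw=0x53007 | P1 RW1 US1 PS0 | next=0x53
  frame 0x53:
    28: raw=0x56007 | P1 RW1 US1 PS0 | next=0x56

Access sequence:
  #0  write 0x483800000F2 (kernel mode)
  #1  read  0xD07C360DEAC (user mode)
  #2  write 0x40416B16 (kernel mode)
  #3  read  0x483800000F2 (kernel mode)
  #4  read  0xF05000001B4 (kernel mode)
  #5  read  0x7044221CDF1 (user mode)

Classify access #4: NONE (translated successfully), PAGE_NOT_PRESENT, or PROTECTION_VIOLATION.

Per-access translation:
#0 VA=0x483800000F2 (w,kernel):
  L0 @0x2D[9] → 0x31007  P=1,RW=1,US=1,PS=0
  L1 @0x31[14] → 0x32087  P=1,RW=1,US=1,PS=1
  ⇒ phys 0x320F2 (huge @L1)  [2 reads]
#1 VA=0xD07C360DEAC (r,user):
  L0 @0x2D[26] → 0x36007  P=1,RW=1,US=1,PS=0
  L1 @0x36[31] → 0x38007  P=1,RW=1,US=1,PS=0
  L2 @0x38[27] → 0x3B007  P=1,RW=1,US=1,PS=0
  L3 @0x3B[13] → 0x3E007  P=1,RW=1,US=1,PS=0
  ⇒ phys 0x3EEAC  [4 reads]
#2 VA=0x40416B16 (w,kernel):
  L0 @0x2D[0] → 0x40007  P=1,RW=1,US=1,PS=0
  L1 @0x40[1] → 0x42007  P=1,RW=1,US=1,PS=0
  L2 @0x42[2] → 0x44007  P=1,RW=1,US=1,PS=0
  L3 @0x44[22] → 0x48007  P=1,RW=1,US=1,PS=0
  ⇒ phys 0x48B16  [4 reads]
#3 VA=0x483800000F2 (r,kernel):
  L0 @0x2D[9] → 0x31007  P=1,RW=1,US=1,PS=0
  L1 @0x31[14] → 0x32087  P=1,RW=1,US=1,PS=1
  ⇒ phys 0x320F2 (huge @L1)  [2 reads]
#4 VA=0xF05000001B4 (r,kernel):
  L0 @0x2D[30] → 0x4B007  P=1,RW=1,US=1,PS=0
  L1 @0x4B[20] → 0x4D087  P=1,RW=1,US=1,PS=1
  ⇒ phys 0x4D1B4 (huge @L1)  [2 reads]
#5 VA=0x7044221CDF1 (r,user):
  L0 @0x2D[14] → 0x50007  P=1,RW=1,US=1,PS=0
  L1 @0x50[17] → 0x51007  P=1,RW=1,US=1,PS=0
  L2 @0x51[17] → 0x53007  P=1,RW=1,US=1,PS=0
  L3 @0x53[28] → 0x56007  P=1,RW=1,US=1,PS=0
  ⇒ phys 0x56DF1  [4 reads]

Access #4 fault: NONE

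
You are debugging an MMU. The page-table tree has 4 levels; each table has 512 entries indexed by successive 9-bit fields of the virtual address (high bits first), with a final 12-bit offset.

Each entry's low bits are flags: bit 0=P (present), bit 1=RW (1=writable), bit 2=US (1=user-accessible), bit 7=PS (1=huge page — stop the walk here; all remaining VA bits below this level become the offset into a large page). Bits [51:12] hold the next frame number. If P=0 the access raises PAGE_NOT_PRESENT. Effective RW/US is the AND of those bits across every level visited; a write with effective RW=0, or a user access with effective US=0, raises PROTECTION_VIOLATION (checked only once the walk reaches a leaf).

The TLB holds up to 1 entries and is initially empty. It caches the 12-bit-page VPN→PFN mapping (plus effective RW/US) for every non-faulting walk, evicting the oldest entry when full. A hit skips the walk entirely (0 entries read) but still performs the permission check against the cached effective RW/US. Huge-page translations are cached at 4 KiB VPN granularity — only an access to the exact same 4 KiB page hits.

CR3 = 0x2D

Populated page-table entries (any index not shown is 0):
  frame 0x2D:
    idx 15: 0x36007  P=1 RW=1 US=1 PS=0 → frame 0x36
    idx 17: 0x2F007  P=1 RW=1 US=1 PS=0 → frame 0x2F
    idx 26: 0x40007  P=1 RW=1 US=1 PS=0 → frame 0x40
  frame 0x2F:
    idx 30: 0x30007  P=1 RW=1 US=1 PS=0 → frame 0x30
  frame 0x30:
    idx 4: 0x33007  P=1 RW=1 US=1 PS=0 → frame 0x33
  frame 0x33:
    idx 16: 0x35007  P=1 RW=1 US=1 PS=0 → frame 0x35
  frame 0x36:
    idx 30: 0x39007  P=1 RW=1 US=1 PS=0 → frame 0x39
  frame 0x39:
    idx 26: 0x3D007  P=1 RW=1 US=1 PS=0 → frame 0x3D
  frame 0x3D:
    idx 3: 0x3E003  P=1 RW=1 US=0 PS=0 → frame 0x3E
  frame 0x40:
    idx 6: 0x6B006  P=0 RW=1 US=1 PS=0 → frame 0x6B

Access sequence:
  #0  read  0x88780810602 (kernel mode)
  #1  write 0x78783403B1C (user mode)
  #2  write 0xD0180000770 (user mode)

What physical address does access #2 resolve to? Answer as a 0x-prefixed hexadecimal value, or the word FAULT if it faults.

Walk each access:
#0 VA=0x88780810602 (r,kernel):
  L0 @0x2D[17] → 0x2F007  P=1,RW=1,US=1,PS=0
  L1 @0x2F[30] → 0x30007  P=1,RW=1,US=1,PS=0
  L2 @0x30[4] → 0x33007  P=1,RW=1,US=1,PS=0
  L3 @0x33[16] → 0x35007  P=1,RW=1,US=1,PS=0
  ⇒ phys 0x35602  [4 reads]
#1 VA=0x78783403B1C (w,user):
  L0 @0x2D[15] → 0x36007  P=1,RW=1,US=1,PS=0
  L1 @0x36[30] → 0x39007  P=1,RW=1,US=1,PS=0
  L2 @0x39[26] → 0x3D007  P=1,RW=1,US=1,PS=0
  L3 @0x3D[3] → 0x3E003  P=1,RW=1,US=0,PS=0
  ⇒ fault: PROTECTION_VIOLATION  — 4 lookups
#2 VA=0xD0180000770 (w,user):
  L0 @0x2D[26] → 0x40007  P=1,RW=1,US=1,PS=0
  L1 @0x40[6] → 0x6B006  P=0,RW=1,US=1,PS=0
  ⇒ fault: PAGE_NOT_PRESENT  — 2 lookups

Access #2 PA: FAULT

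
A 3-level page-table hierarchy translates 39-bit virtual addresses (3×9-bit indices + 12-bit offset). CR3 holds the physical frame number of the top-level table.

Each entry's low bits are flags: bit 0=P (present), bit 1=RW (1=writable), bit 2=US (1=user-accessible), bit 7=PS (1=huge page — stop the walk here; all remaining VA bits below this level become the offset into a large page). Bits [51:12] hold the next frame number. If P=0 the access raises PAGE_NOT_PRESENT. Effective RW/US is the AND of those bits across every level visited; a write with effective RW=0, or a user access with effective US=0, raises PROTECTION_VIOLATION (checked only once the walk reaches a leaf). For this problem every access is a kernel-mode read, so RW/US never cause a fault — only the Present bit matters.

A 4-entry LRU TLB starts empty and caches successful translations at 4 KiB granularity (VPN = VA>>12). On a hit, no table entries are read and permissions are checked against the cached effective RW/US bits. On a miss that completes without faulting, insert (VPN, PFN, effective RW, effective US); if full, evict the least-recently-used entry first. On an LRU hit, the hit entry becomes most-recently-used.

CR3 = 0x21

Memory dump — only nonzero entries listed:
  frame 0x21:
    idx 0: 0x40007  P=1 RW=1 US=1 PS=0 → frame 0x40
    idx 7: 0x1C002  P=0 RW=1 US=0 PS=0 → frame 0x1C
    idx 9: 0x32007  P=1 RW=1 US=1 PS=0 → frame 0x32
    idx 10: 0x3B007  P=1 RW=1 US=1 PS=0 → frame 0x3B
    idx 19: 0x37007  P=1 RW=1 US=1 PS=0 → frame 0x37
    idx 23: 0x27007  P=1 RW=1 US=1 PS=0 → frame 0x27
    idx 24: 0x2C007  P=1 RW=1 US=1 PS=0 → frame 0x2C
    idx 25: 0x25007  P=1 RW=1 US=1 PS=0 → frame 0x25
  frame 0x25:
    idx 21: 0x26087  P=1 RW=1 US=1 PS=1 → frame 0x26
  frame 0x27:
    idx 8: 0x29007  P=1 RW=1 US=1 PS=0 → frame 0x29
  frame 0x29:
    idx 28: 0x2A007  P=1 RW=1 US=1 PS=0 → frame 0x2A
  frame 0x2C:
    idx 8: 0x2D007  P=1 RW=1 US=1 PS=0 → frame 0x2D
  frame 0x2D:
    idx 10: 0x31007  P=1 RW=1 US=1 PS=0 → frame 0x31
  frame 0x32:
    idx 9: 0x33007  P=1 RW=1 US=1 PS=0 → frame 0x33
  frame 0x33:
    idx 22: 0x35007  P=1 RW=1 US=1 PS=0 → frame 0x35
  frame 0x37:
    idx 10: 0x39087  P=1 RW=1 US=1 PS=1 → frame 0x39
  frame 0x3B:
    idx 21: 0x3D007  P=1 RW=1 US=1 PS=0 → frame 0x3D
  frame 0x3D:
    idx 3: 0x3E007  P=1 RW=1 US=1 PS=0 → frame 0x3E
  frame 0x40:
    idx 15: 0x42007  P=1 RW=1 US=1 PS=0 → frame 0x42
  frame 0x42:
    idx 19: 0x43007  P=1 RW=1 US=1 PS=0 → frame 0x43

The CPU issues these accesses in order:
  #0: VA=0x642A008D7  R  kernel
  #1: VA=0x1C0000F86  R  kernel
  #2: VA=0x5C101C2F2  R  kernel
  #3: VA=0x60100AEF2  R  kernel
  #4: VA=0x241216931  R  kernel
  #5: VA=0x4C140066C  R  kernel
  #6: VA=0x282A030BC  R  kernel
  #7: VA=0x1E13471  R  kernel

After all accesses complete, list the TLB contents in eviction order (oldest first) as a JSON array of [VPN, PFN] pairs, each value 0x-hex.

Per-access translation:
#0 VA=0x642A008D7 (r,kernel):
  L0: frame=0x21 idx=25 entry=0x25007 [P=1 RW=1 US=1 PS=0]
  L1: frame=0x25 idx=21 entry=0x26087 [P=1 RW=1 US=1 PS=1]
  → PA=0x268D7 (huge @L1)  (2 entries read)
#1 VA=0x1C0000F86 (r,kernel):
  L0: frame=0x21 idx=7 entry=0x1C002 [P=0 RW=1 US=0 PS=0]
  ⇒ fault: PAGE_NOT_PRESENT  — 1 lookups
#2 VA=0x5C101C2F2 (r,kernel):
  L0: frame=0x21 idx=23 entry=0x27007 [P=1 RW=1 US=1 PS=0]
  L1: frame=0x27 idx=8 entry=0x29007 [P=1 RW=1 US=1 PS=0]
  L2: frame=0x29 idx=28 entry=0x2A007 [P=1 RW=1 US=1 PS=0]
  → PA=0x2A2F2  (3 entries read)
#3 VA=0x60100AEF2 (r,kernel):
  L0: frame=0x21 idx=24 entry=0x2C007 [P=1 RW=1 US=1 PS=0]
  L1: frame=0x2C idx=8 entry=0x2D007 [P=1 RW=1 US=1 PS=0]
  L2: frame=0x2D idx=10 entry=0x31007 [P=1 RW=1 US=1 PS=0]
  → PA=0x31EF2  (3 entries read)
#4 VA=0x241216931 (r,kernel):
  L0: frame=0x21 idx=9 entry=0x32007 [P=1 RW=1 US=1 PS=0]
  L1: frame=0x32 idx=9 entry=0x33007 [P=1 RW=1 US=1 PS=0]
  L2: frame=0x33 idx=22 entry=0x35007 [P=1 RW=1 US=1 PS=0]
  → PA=0x35931  (3 entries read)
#5 VA=0x4C140066C (r,kernel):
  L0: frame=0x21 idx=19 entry=0x37007 [P=1 RW=1 US=1 PS=0]
  L1: frame=0x37 idx=10 entry=0x39087 [P=1 RW=1 US=1 PS=1]
  → PA=0x3966C (huge @L1)  (2 entries read)
#6 VA=0x282A030BC (r,kernel):
  L0: frame=0x21 idx=10 entry=0x3B007 [P=1 RW=1 US=1 PS=0]
  L1: frame=0x3B idx=21 entry=0x3D007 [P=1 RW=1 US=1 PS=0]
  L2: frame=0x3D idx=3 entry=0x3E007 [P=1 RW=1 US=1 PS=0]
  → PA=0x3E0BC  (3 entries read)
#7 VA=0x1E13471 (r,kernel):
  L0: frame=0x21 idx=0 entry=0x40007 [P=1 RW=1 US=1 PS=0]
  L1: frame=0x40 idx=15 entry=0x42007 [P=1 RW=1 US=1 PS=0]
  L2: frame=0x42 idx=19 entry=0x43007 [P=1 RW=1 US=1 PS=0]
  → PA=0x43471  (3 entries read)

TLB: [["0x241216", "0x35"], ["0x4C1400", "0x39"], ["0x282A03", "0x3E"], ["0x1E13", "0x43"]]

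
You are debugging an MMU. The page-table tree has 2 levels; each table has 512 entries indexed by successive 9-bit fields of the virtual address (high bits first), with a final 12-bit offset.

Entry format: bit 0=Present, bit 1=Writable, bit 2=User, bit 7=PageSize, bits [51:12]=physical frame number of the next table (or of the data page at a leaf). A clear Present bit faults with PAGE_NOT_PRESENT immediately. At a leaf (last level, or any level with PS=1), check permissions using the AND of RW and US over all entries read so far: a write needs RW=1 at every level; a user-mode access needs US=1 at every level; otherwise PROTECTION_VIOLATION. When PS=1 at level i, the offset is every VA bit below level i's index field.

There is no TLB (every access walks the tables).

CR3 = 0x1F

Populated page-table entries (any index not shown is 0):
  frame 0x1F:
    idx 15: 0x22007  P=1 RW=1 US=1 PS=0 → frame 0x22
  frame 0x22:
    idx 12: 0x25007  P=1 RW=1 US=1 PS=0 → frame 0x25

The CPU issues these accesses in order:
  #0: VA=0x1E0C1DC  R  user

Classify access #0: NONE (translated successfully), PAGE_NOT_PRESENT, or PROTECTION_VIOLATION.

Walk each access:
#0 VA=0x1E0C1DC (r,user):
  lvl0: tbl 0x1F, slot 15 ⇒ 0x22007 (P1/RW1/US1/PS0)
  lvl1: tbl 0x22, slot 12 ⇒ 0x25007 (P1/RW1/US1/PS0)
  ⇒ phys 0x251DC  [2 reads]

Access #0 fault: NONE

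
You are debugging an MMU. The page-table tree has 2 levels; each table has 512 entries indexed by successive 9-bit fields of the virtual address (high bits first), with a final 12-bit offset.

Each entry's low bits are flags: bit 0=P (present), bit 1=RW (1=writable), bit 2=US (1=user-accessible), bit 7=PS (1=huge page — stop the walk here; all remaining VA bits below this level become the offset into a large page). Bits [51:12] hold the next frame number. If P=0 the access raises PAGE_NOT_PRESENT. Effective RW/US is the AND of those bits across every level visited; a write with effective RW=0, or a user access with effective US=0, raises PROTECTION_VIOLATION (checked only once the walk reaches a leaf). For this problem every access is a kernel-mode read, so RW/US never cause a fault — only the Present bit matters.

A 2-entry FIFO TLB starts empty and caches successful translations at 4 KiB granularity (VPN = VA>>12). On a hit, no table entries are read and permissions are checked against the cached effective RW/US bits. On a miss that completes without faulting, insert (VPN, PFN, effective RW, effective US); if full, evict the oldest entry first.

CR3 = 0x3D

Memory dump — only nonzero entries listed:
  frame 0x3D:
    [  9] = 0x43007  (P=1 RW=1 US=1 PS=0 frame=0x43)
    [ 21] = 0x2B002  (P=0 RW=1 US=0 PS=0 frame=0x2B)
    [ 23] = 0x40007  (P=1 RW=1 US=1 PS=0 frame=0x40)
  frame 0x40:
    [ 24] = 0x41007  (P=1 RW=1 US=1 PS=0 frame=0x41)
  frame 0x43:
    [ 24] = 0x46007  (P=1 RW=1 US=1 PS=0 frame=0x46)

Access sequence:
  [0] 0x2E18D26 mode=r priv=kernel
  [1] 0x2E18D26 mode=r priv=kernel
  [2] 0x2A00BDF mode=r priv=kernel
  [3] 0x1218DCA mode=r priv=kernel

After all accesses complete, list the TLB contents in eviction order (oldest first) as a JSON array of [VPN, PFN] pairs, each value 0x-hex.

Trace:
#0 VA=0x2E18D26 (r,kernel):
  L0 @0x3D[23] → 0x40007  P=1,RW=1,US=1,PS=0
  L1 @0x40[24] → 0x41007  P=1,RW=1,US=1,PS=0
  ⇒ phys 0x41D26  [2 reads]
#1 VA=0x2E18D26 (r,kernel):
  TLB hit vpn=0x2E18 → PA=0x41D26
#2 VA=0x2A00BDF (r,kernel):
  L0 @0x3D[21] → 0x2B002  P=0,RW=1,US=0,PS=0
  ✗ PAGE_NOT_PRESENT  [1 reads]
#3 VA=0x1218DCA (r,kernel):
  L0 @0x3D[9] → 0x43007  P=1,RW=1,US=1,PS=0
  L1 @0x43[24] → 0x46007  P=1,RW=1,US=1,PS=0
  ⇒ phys 0x46DCA  [2 reads]

TLB: [["0x2E18", "0x41"], ["0x1218", "0x46"]]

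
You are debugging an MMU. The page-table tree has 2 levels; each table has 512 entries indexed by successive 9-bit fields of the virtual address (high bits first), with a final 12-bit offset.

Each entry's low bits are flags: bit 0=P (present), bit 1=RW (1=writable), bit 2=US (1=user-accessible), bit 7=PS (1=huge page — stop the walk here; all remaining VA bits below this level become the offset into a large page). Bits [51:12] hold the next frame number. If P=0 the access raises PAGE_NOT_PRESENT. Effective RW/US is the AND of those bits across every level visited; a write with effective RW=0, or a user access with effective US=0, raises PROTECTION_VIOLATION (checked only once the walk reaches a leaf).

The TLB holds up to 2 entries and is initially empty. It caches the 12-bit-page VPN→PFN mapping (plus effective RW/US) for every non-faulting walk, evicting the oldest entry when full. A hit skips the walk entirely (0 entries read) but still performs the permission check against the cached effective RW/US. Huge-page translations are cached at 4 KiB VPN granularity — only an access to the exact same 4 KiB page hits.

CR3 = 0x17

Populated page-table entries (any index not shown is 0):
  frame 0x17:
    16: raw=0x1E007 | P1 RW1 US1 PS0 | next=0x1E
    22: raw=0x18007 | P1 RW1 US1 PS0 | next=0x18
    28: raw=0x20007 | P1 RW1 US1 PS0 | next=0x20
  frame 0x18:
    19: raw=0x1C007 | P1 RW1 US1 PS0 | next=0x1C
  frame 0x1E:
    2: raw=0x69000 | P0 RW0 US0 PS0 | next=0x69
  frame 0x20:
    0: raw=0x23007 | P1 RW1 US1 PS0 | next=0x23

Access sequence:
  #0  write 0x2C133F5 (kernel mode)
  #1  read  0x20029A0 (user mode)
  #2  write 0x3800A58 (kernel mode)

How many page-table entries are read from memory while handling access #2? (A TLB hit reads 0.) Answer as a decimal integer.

Per-access translation:
#0 VA=0x2C133F5 (w,kernel):
  lvl0: tbl 0x17, slot 22 ⇒ 0x18007 (P1/RW1/US1/PS0)
  lvl1: tbl 0x18, slot 19 ⇒ 0x1C007 (P1/RW1/US1/PS0)
  ✓ 0x1C3F5  — 2 lookups
#1 VA=0x20029A0 (r,user):
  lvl0: tbl 0x17, slot 16 ⇒ 0x1E007 (P1/RW1/US1/PS0)
  lvl1: tbl 0x1E, slot 2 ⇒ 0x69000 (P0/RW0/US0/PS0)
  → PAGE_NOT_PRESENT  (2 entries read)
#2 VA=0x3800A58 (w,kernel):
  lvl0: tbl 0x17, slot 28 ⇒ 0x20007 (P1/RW1/US1/PS0)
  lvl1: tbl 0x20, slot 0 ⇒ 0x23007 (P1/RW1/US1/PS0)
  ✓ 0x23A58  — 2 lookups

Entries read for #2: 2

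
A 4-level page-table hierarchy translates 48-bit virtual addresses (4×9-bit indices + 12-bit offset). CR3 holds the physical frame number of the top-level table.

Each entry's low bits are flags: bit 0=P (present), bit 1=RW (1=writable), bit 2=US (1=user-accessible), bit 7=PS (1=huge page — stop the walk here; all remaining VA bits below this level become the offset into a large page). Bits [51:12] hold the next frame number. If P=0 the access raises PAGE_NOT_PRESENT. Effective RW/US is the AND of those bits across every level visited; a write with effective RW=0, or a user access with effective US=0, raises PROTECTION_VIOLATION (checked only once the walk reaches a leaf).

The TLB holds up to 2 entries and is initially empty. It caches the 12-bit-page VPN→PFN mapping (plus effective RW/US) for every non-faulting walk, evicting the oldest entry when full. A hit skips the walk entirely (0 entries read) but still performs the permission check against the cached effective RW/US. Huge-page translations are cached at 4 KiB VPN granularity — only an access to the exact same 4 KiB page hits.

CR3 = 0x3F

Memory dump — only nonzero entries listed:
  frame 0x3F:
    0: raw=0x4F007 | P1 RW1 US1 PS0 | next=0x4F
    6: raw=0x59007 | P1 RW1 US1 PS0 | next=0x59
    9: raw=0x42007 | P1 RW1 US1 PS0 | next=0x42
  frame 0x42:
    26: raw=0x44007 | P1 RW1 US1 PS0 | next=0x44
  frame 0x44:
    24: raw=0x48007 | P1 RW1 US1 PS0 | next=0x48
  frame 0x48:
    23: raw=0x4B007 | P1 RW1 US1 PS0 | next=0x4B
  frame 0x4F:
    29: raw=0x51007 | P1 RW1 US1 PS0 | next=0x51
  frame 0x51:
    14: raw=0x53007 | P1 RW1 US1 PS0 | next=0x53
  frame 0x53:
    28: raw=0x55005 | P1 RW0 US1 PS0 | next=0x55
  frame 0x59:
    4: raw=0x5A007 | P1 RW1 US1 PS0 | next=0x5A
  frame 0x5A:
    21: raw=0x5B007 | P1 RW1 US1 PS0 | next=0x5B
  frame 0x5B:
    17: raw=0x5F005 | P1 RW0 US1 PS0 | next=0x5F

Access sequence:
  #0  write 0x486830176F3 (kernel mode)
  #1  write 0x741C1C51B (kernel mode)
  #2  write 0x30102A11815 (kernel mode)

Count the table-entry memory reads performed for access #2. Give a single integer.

Trace:
#0 VA=0x486830176F3 (w,kernel):
  lvl0: tbl 0x3F, slot 9 ⇒ 0x42007 (P1/RW1/US1/PS0)
  lvl1: tbl 0x42, slot 26 ⇒ 0x44007 (P1/RW1/US1/PS0)
  lvl2: tbl 0x44, slot 24 ⇒ 0x48007 (P1/RW1/US1/PS0)
  lvl3: tbl 0x48, slot 23 ⇒ 0x4B007 (P1/RW1/US1/PS0)
  ⇒ phys 0x4B6F3  [4 reads]
#1 VA=0x741C1C51B (w,kernel):
  lvl0: tbl 0x3F, slot 0 ⇒ 0x4F007 (P1/RW1/US1/PS0)
  lvl1: tbl 0x4F, slot 29 ⇒ 0x51007 (P1/RW1/US1/PS0)
  lvl2: tbl 0x51, slot 14 ⇒ 0x53007 (P1/RW1/US1/PS0)
  lvl3: tbl 0x53, slot 28 ⇒ 0x55005 (P1/RW0/US1/PS0)
  → PROTECTION_VIOLATION  (4 entries read)
#2 VA=0x30102A11815 (w,kernel):
  lvl0: tbl 0x3F, slot 6 ⇒ 0x59007 (P1/RW1/US1/PS0)
  lvl1: tbl 0x59, slot 4 ⇒ 0x5A007 (P1/RW1/US1/PS0)
  lvl2: tbl 0x5A, slot 21 ⇒ 0x5B007 (P1/RW1/US1/PS0)
  lvl3: tbl 0x5B, slot 17 ⇒ 0x5F005 (P1/RW0/US1/PS0)
  → PROTECTION_VIOLATION  (4 entries read)

Entries read for #2: 4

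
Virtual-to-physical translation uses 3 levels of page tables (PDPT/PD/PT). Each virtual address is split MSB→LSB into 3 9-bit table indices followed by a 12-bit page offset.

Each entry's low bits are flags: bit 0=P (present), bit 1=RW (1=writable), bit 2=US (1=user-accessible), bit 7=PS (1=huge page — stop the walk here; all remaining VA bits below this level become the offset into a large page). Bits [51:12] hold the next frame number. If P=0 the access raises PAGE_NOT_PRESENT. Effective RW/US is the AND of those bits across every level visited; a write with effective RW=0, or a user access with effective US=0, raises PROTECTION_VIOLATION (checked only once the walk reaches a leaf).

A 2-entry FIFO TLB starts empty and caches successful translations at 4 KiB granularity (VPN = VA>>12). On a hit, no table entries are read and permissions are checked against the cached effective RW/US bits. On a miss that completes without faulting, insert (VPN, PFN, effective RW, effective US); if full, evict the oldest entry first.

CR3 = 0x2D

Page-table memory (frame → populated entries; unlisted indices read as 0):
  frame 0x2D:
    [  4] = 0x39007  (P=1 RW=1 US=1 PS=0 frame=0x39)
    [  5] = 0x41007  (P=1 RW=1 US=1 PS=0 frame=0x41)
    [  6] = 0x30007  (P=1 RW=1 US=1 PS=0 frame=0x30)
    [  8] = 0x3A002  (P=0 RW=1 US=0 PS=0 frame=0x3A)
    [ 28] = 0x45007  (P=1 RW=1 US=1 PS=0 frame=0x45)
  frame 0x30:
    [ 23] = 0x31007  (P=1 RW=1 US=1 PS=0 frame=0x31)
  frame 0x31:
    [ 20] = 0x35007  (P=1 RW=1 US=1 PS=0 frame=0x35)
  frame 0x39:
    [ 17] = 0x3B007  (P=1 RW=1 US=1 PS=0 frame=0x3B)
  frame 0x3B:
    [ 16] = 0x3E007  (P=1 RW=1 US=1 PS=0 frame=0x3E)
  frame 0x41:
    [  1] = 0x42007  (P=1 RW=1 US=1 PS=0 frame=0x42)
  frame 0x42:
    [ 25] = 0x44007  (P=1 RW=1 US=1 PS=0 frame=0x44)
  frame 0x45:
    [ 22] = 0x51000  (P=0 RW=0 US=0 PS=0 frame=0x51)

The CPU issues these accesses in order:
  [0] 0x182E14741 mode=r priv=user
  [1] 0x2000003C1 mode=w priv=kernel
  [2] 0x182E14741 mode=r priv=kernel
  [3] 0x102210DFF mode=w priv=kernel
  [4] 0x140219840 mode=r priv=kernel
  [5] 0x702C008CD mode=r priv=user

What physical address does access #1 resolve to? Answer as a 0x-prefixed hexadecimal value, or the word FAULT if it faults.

Per-access translation:
#0 VA=0x182E14741 (r,user):
  L0: frame=0x2D idx=6 entry=0x30007 [P=1 RW=1 US=1 PS=0]
  L1: frame=0x30 idx=23 entry=0x31007 [P=1 RW=1 US=1 PS=0]
  L2: frame=0x31 idx=20 entry=0x35007 [P=1 RW=1 US=1 PS=0]
  ✓ 0x35741  — 3 lookups
#1 VA=0x2000003C1 (w,kernel):
  L0: frame=0x2D idx=8 entry=0x3A002 [P=0 RW=1 US=0 PS=0]
  ✗ PAGE_NOT_PRESENT  [1 reads]
#2 VA=0x182E14741 (r,kernel):
  TLB hit vpn=0x182E14 → PA=0x35741
#3 VA=0x102210DFF (w,kernel):
  L0: frame=0x2D idx=4 entry=0x39007 [P=1 RW=1 US=1 PS=0]
  L1: frame=0x39 idx=17 entry=0x3B007 [P=1 RW=1 US=1 PS=0]
  L2: frame=0x3B idx=16 entry=0x3E007 [P=1 RW=1 US=1 PS=0]
  ✓ 0x3EDFF  — 3 lookups
#4 VA=0x140219840 (r,kernel):
  L0: frame=0x2D idx=5 entry=0x41007 [P=1 RW=1 US=1 PS=0]
  L1: frame=0x41 idx=1 entry=0x42007 [P=1 RW=1 US=1 PS=0]
  L2: frame=0x42 idx=25 entry=0x44007 [P=1 RW=1 US=1 PS=0]
  ✓ 0x44840  — 3 lookups
#5 VA=0x702C008CD (r,user):
  L0: frame=0x2D idx=28 entry=0x45007 [P=1 RW=1 US=1 PS=0]
  L1: frame=0x45 idx=22 entry=0x51000 [P=0 RW=0 US=0 PS=0]
  ✗ PAGE_NOT_PRESENT  [2 reads]

Access #1 PA: FAULT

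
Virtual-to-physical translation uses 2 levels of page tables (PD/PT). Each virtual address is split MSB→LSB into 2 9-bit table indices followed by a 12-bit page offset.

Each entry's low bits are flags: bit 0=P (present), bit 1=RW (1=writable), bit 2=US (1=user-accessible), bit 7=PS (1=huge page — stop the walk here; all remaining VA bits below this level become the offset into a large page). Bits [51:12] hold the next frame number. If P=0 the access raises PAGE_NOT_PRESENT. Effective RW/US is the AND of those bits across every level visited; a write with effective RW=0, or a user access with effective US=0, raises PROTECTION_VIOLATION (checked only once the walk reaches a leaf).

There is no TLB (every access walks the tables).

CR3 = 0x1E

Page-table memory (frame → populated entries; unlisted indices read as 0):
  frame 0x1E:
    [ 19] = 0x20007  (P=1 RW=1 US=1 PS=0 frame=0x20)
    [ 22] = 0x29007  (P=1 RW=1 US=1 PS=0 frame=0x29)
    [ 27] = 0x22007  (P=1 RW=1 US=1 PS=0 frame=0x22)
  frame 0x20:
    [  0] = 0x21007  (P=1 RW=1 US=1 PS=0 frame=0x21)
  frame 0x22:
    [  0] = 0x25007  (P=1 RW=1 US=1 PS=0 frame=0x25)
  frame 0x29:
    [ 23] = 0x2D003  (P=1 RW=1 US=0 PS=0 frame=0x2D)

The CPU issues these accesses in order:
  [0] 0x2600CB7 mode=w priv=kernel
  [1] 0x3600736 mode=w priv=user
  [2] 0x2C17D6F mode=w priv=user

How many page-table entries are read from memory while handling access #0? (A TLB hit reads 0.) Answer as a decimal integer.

Walk each access:
#0 VA=0x2600CB7 (w,kernel):
  lvl0: tbl 0x1E, slot 19 ⇒ 0x20007 (P1/RW1/US1/PS0)
  lvl1: tbl 0x20, slot 0 ⇒ 0x21007 (P1/RW1/US1/PS0)
  ⇒ phys 0x21CB7  [2 reads]
#1 VA=0x3600736 (w,user):
  lvl0: tbl 0x1E, slot 27 ⇒ 0x22007 (P1/RW1/US1/PS0)
  lvl1: tbl 0x22, slot 0 ⇒ 0x25007 (P1/RW1/US1/PS0)
  ⇒ phys 0x25736  [2 reads]
#2 VA=0x2C17D6F (w,user):
  lvl0: tbl 0x1E, slot 22 ⇒ 0x29007 (P1/RW1/US1/PS0)
  lvl1: tbl 0x29, slot 23 ⇒ 0x2D003 (P1/RW1/US0/PS0)
  → PROTECTION_VIOLATION  (2 entries read)

Entries read for #0: 2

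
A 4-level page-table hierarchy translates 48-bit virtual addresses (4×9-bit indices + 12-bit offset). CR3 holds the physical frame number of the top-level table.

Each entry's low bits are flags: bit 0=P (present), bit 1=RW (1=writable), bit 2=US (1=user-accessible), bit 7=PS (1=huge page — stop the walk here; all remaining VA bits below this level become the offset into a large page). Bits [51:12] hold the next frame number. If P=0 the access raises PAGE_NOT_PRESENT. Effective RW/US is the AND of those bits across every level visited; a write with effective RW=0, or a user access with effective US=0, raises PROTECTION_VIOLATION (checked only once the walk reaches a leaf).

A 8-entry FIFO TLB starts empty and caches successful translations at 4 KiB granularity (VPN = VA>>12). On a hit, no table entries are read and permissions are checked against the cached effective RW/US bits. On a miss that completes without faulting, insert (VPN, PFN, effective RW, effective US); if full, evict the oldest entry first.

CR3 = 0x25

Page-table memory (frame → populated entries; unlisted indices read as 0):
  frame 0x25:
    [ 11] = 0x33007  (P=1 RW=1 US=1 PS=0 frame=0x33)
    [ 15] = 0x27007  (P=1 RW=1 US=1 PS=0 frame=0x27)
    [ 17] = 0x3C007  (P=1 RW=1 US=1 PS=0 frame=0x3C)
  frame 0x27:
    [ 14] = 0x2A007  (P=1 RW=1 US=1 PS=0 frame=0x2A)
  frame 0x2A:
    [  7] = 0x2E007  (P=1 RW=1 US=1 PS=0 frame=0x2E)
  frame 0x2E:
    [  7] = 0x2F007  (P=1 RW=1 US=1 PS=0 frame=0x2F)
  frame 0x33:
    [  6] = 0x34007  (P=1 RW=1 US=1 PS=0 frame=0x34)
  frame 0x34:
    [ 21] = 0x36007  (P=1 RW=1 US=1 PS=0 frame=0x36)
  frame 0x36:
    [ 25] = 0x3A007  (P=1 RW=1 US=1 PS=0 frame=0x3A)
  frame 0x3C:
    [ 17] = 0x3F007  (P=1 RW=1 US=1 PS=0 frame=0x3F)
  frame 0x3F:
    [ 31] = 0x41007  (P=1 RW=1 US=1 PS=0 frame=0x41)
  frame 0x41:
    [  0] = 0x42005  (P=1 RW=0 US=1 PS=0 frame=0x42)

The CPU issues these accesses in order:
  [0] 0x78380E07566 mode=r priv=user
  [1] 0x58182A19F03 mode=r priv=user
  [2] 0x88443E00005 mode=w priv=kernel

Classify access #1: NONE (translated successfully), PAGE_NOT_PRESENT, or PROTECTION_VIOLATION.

Per-access translation:
#0 VA=0x78380E07566 (r,user):
  L0 @0x25[15] → 0x27007  P=1,RW=1,US=1,PS=0
  L1 @0x27[14] → 0x2A007  P=1,RW=1,US=1,PS=0
  L2 @0x2A[7] → 0x2E007  P=1,RW=1,US=1,PS=0
  L3 @0x2E[7] → 0x2F007  P=1,RW=1,US=1,PS=0
  → PA=0x2F566  (4 entries read)
#1 VA=0x58182A19F03 (r,user):
  L0 @0x25[11] → 0x33007  P=1,RW=1,US=1,PS=0
  L1 @0x33[6] → 0x34007  P=1,RW=1,US=1,PS=0
  L2 @0x34[21] → 0x36007  P=1,RW=1,US=1,PS=0
  L3 @0x36[25] → 0x3A007  P=1,RW=1,US=1,PS=0
  → PA=0x3AF03  (4 entries read)
#2 VA=0x88443E00005 (w,kernel):
  L0 @0x25[17] → 0x3C007  P=1,RW=1,US=1,PS=0
  L1 @0x3C[17] → 0x3F007  P=1,RW=1,US=1,PS=0
  L2 @0x3F[31] → 0x41007  P=1,RW=1,US=1,PS=0
  L3 @0x41[0] → 0x42005  P=1,RW=0,US=1,PS=0
  ✗ PROTECTION_VIOLATION  [4 reads]

Access #1 fault: NONE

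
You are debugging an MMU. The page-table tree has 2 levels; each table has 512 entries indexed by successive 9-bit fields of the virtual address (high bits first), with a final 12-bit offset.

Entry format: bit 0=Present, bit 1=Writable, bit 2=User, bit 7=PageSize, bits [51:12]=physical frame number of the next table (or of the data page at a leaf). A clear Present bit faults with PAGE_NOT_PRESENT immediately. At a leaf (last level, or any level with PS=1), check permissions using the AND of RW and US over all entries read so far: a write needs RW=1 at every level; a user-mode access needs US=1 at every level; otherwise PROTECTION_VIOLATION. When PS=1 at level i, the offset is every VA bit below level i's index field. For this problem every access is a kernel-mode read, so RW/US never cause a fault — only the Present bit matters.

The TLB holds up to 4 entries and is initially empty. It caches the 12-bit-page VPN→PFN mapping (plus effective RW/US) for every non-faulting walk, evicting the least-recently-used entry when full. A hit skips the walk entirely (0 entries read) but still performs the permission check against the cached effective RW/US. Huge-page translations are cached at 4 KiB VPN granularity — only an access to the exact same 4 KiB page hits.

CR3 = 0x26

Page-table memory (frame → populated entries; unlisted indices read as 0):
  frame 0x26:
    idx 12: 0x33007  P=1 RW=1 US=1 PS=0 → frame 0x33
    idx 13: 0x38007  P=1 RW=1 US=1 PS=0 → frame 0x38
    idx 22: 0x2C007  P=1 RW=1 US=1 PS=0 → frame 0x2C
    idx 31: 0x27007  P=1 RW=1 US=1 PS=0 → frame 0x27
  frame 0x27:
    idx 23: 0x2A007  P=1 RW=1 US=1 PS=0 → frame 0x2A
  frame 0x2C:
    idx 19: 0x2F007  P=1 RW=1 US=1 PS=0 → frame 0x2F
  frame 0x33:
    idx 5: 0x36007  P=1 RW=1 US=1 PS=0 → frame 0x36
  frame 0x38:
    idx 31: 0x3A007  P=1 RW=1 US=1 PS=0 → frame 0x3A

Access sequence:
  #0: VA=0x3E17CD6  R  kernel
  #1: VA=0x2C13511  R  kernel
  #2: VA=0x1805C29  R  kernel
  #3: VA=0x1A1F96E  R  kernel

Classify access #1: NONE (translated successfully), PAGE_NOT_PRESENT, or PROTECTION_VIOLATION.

Trace:
#0 VA=0x3E17CD6 (r,kernel):
  L0: frame=0x26 idx=31 entry=0x27007 [P=1 RW=1 US=1 PS=0]
  L1: frame=0x27 idx=23 entry=0x2A007 [P=1 RW=1 US=1 PS=0]
  ✓ 0x2ACD6  — 2 lookups
#1 VA=0x2C13511 (r,kernel):
  L0: frame=0x26 idx=22 entry=0x2C007 [P=1 RW=1 US=1 PS=0]
  L1: frame=0x2C idx=19 entry=0x2F007 [P=1 RW=1 US=1 PS=0]
  ✓ 0x2F511  — 2 lookups
#2 VA=0x1805C29 (r,kernel):
  L0: frame=0x26 idx=12 entry=0x33007 [P=1 RW=1 US=1 PS=0]
  L1: frame=0x33 idx=5 entry=0x36007 [P=1 RW=1 US=1 PS=0]
  ✓ 0x36C29  — 2 lookups
#3 VA=0x1A1F96E (r,kernel):
  L0: frame=0x26 idx=13 entry=0x38007 [P=1 RW=1 US=1 PS=0]
  L1: frame=0x38 idx=31 entry=0x3A007 [P=1 RW=1 US=1 PS=0]
  ✓ 0x3A96E  — 2 lookups

Access #1 fault: NONE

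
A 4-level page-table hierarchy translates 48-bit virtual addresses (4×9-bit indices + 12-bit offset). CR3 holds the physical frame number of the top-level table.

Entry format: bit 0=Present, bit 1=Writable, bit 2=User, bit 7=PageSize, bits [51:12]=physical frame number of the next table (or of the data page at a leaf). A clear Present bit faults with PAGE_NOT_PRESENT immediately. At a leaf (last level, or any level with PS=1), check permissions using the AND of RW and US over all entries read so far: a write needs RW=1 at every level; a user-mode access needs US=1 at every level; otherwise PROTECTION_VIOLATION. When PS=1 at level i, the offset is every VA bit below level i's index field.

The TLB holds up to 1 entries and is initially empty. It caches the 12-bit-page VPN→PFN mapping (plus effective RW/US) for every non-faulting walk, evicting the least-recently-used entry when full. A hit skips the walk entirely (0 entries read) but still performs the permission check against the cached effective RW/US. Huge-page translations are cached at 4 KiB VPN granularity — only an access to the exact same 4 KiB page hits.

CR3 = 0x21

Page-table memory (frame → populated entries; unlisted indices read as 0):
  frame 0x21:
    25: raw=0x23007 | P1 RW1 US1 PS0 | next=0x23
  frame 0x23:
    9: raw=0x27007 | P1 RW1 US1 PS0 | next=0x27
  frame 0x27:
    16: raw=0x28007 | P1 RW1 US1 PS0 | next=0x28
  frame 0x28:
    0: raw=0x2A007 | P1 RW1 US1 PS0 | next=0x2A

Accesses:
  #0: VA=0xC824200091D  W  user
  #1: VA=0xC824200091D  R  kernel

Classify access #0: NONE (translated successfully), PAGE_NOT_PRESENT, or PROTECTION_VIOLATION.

Trace:
#0 VA=0xC824200091D (w,user):
  L0 @0x21[25] → 0x23007  P=1,RW=1,US=1,PS=0
  L1 @0x23[9] → 0x27007  P=1,RW=1,US=1,PS=0
  L2 @0x27[16] → 0x28007  P=1,RW=1,US=1,PS=0
  L3 @0x28[0] → 0x2A007  P=1,RW=1,US=1,PS=0
  ✓ 0x2A91D  — 4 lookups
#1 VA=0xC824200091D (r,kernel):
  TLB hit vpn=0xC8242000 → PA=0x2A91D

Access #0 fault: NONE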